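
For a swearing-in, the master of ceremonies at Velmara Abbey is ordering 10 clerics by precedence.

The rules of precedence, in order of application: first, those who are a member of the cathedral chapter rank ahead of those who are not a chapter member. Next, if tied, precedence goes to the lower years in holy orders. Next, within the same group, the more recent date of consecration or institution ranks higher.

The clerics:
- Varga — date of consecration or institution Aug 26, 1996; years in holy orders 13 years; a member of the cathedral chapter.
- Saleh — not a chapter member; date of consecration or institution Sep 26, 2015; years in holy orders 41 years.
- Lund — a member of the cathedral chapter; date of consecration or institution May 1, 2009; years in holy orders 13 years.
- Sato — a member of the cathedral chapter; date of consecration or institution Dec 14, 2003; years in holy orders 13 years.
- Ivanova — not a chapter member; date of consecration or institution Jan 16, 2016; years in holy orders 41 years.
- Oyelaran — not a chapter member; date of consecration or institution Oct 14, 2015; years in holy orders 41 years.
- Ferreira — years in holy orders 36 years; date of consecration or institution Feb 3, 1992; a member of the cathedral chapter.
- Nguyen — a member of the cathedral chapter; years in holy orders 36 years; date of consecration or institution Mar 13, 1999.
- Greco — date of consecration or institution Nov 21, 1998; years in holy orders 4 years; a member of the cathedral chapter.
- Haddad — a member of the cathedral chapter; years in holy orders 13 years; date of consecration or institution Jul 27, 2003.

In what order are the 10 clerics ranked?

Greco, Lund, Sato, Haddad, Varga, Nguyen, Ferreira, Ivanova, Oyelaran, Saleh

By the first rule: Greco, Lund, Sato, Haddad, Varga, Nguyen and Ferreira (each a member of the cathedral chapter); then Ivanova, Oyelaran and Saleh (each not a chapter member).
Among Greco, Lund, Sato, Haddad, Varga, Nguyen and Ferreira, by years in holy orders (lower first): Greco (4 years) before Lund, Sato, Haddad and Varga (13 years) before Nguyen and Ferreira (36 years).
Among Lund, Sato, Haddad and Varga, by date of consecration or institution (later first): Lund (May 1, 2009) before Sato (Dec 14, 2003) before Haddad (Jul 27, 2003) before Varga (Aug 26, 1996).
Among Nguyen and Ferreira, by date of consecration or institution (later first): Nguyen (Mar 13, 1999) before Ferreira (Feb 3, 1992).
Ivanova, Oyelaran and Saleh all have years in holy orders 41 years, so the next rule applies.
Among Ivanova, Oyelaran and Saleh, by date of consecration or institution (later first): Ivanova (Jan 16, 2016) before Oyelaran (Oct 14, 2015) before Saleh (Sep 26, 2015).
Full order: Greco, Lund, Sato, Haddad, Varga, Nguyen, Ferreira, Ivanova, Oyelaran, Saleh.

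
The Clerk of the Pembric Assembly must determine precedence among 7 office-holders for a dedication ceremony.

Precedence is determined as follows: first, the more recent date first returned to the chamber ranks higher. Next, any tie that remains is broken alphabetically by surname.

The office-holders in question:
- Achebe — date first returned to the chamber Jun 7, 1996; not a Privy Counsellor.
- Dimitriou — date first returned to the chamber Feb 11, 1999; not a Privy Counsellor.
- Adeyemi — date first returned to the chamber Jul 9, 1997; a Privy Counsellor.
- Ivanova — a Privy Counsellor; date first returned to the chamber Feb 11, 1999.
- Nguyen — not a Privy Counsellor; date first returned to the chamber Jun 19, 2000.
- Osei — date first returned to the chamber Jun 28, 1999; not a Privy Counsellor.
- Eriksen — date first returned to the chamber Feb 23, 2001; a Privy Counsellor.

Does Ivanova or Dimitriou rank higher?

Dimitriou

By date first returned to the chamber (later first): Eriksen (Feb 23, 2001); then Nguyen (Jun 19, 2000); then Osei (Jun 28, 1999); then Dimitriou and Ivanova (both Feb 11, 1999); then Adeyemi (Jul 9, 1997); then Achebe (Jun 7, 1996).
Among Dimitriou and Ivanova, alphabetically by surname: Dimitriou before Ivanova.
So Dimitriou takes precedence.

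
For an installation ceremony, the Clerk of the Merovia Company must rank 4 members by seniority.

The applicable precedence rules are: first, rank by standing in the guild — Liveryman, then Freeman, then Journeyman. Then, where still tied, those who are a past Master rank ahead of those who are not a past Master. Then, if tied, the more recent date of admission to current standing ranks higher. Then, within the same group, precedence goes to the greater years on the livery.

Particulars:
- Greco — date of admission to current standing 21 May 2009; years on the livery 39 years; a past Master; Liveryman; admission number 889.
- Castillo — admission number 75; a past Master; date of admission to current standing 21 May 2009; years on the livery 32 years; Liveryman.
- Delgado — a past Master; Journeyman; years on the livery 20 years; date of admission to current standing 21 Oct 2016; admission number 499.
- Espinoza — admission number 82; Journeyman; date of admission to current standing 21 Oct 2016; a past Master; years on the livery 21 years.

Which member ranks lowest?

By standing in the guild: Greco and Castillo (Liveryman); then Espinoza and Delgado (Journeyman).
Greco and Castillo are each a past Master, so the next rule applies.
Greco and Castillo both have date of admission to current standing 21 May 2009, so the next rule applies.
Among Greco and Castillo, by years on the livery (higher first): Greco (39 years) before Castillo (32 years).
Espinoza and Delgado are each a past Master, so the next rule applies.
Espinoza and Delgado both have date of admission to current standing 21 Oct 2016, so the next rule applies.
Among Espinoza and Delgado, by years on the livery (higher first): Espinoza (21 years) before Delgado (20 years).
Order: Greco, Castillo, Espinoza, Delgado.

Delgado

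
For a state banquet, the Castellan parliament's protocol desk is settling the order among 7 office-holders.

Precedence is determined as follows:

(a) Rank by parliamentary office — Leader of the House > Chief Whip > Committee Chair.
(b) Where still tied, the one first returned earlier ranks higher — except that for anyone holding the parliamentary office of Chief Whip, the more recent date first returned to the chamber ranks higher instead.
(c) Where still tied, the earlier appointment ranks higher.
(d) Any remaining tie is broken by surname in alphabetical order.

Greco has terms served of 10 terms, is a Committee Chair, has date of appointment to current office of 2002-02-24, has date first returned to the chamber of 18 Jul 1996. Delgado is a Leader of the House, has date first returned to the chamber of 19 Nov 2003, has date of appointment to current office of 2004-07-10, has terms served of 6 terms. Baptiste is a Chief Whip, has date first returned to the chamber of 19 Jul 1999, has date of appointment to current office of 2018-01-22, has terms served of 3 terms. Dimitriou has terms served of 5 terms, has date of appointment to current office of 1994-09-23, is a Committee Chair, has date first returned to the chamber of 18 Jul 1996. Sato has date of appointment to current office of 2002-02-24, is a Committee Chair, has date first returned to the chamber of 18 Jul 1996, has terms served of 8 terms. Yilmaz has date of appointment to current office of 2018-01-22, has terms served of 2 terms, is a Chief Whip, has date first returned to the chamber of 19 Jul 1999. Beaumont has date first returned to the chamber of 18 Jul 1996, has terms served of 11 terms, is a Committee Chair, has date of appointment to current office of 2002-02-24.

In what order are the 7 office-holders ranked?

By parliamentary office: Delgado (Leader of the House); then Baptiste and Yilmaz (Chief Whip); then Dimitriou, Beaumont, Greco and Sato (Committee Chair).
Baptiste and Yilmaz both have date first returned to the chamber 19 Jul 1999, so the next rule applies.
Baptiste and Yilmaz both have date of appointment to current office 2018-01-22, so the next rule applies.
Among Baptiste and Yilmaz, alphabetically by surname: Baptiste before Yilmaz.
Dimitriou, Beaumont, Greco and Sato all have date first returned to the chamber 18 Jul 1996, so the next rule applies.
Among Dimitriou, Beaumont, Greco and Sato, by date of appointment to current office (earlier first): Dimitriou (1994-09-23) before Beaumont, Greco and Sato (2002-02-24).
Among Beaumont, Greco and Sato, alphabetically by surname: Beaumont before Greco before Sato.
Full order: Delgado, Baptiste, Yilmaz, Dimitriou, Beaumont, Greco, Sato.

Delgado, Baptiste, Yilmaz, Dimitriou, Beaumont, Greco, Sato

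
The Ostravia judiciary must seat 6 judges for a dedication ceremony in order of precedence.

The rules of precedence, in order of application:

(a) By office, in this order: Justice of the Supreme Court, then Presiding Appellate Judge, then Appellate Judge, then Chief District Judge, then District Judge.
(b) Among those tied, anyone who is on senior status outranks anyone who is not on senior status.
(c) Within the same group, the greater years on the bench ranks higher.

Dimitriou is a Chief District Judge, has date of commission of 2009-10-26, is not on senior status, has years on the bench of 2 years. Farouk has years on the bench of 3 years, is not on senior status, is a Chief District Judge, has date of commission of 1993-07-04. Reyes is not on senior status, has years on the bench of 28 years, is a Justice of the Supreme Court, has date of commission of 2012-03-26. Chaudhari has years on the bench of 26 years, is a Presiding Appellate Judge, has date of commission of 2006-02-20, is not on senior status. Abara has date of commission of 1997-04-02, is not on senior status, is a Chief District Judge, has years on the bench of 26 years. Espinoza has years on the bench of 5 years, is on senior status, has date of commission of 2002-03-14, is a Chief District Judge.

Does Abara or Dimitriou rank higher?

Abara

By office: Reyes (Justice of the Supreme Court); then Chaudhari (Presiding Appellate Judge); then Espinoza, Abara, Farouk and Dimitriou (Chief District Judge).
Among Espinoza, Abara, Farouk and Dimitriou, on senior status before not on senior status: Espinoza (on senior status) before Abara, Farouk and Dimitriou (not on senior status).
Among Abara, Farouk and Dimitriou, by years on the bench (higher first): Abara (26 years) before Farouk (3 years) before Dimitriou (2 years).
So Abara takes precedence.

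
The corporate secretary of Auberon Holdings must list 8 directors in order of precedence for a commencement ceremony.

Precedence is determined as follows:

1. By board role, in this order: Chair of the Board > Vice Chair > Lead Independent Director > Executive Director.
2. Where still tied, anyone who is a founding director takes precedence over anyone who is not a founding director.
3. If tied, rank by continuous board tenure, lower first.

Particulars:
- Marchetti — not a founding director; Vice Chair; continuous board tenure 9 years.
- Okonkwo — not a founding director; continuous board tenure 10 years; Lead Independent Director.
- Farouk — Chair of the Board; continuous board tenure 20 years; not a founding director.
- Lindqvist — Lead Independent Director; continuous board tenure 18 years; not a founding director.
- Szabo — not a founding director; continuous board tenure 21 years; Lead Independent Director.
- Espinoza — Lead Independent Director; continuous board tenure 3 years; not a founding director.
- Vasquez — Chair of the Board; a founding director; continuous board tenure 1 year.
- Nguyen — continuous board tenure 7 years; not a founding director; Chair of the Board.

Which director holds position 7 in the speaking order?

By board role: Vasquez, Nguyen and Farouk (Chair of the Board); then Marchetti (Vice Chair); then Espinoza, Okonkwo, Lindqvist and Szabo (Lead Independent Director).
Among Vasquez, Nguyen and Farouk, a founding director before not a founding director: Vasquez (a founding director) before Nguyen and Farouk (not a founding director).
Among Nguyen and Farouk, by continuous board tenure (lower first): Nguyen (7 years) before Farouk (20 years).
Espinoza, Okonkwo, Lindqvist and Szabo are each not a founding director, so the next rule applies.
Among Espinoza, Okonkwo, Lindqvist and Szabo, by continuous board tenure (lower first): Espinoza (3 years) before Okonkwo (10 years) before Lindqvist (18 years) before Szabo (21 years).
Order: Vasquez, Nguyen, Farouk, Marchetti, Espinoza, Okonkwo, Lindqvist, Szabo.

Lindqvist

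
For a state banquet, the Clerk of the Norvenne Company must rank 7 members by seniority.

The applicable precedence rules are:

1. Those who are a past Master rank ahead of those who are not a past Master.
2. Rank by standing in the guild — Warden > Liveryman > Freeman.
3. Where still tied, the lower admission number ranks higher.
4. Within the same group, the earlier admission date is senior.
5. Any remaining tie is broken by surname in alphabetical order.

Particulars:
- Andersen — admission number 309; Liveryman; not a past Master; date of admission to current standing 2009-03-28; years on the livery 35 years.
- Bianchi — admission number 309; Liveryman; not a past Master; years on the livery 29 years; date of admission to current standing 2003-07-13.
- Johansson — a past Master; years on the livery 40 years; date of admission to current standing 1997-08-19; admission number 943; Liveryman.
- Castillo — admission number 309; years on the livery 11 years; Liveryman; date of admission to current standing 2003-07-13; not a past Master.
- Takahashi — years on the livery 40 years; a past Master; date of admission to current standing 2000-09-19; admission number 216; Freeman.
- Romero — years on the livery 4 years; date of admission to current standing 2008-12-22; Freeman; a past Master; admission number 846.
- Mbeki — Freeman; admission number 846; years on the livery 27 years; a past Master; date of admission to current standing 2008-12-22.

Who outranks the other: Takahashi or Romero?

By the first rule: Johansson, Takahashi, Mbeki and Romero (each a past Master); then Bianchi, Castillo and Andersen (each not a past Master).
Among Johansson, Takahashi, Mbeki and Romero, by standing in the guild: Johansson (Liveryman) before Takahashi, Mbeki and Romero (Freeman).
Among Takahashi, Mbeki and Romero, by admission number (lower first): Takahashi (216) before Mbeki and Romero (846).
Mbeki and Romero both have date of admission to current standing 2008-12-22, so the next rule applies.
Among Mbeki and Romero, alphabetically by surname: Mbeki before Romero.
Bianchi, Castillo and Andersen are each Liveryman, so the next rule applies.
Bianchi, Castillo and Andersen all have admission number 309, so the next rule applies.
Among Bianchi, Castillo and Andersen, by date of admission to current standing (earlier first): Bianchi and Castillo (2003-07-13) before Andersen (2009-03-28).
Among Bianchi and Castillo, alphabetically by surname: Bianchi before Castillo.
So Takahashi takes precedence.

Takahashi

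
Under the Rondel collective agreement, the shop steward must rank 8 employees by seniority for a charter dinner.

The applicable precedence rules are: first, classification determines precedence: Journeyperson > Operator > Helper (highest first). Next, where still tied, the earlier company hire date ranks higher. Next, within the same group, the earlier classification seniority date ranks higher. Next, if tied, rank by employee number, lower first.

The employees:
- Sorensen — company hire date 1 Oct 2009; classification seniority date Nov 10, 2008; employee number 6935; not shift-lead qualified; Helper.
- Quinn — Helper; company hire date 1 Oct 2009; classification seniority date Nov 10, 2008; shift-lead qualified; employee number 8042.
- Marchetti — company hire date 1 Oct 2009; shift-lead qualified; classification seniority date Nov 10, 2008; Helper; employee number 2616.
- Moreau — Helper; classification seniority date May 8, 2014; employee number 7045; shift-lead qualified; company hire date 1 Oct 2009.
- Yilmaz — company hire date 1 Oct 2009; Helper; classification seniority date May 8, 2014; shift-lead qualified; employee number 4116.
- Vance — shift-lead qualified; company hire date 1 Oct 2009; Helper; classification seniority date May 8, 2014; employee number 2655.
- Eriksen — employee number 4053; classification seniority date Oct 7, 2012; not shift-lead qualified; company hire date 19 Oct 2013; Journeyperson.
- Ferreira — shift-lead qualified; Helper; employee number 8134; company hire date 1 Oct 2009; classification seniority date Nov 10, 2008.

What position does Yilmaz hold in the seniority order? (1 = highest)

By classification: Eriksen (Journeyperson); then Marchetti, Sorensen, Quinn, Ferreira, Vance, Yilmaz and Moreau (Helper).
Marchetti, Sorensen, Quinn, Ferreira, Vance, Yilmaz and Moreau all have company hire date 1 Oct 2009, so the next rule applies.
Among Marchetti, Sorensen, Quinn, Ferreira, Vance, Yilmaz and Moreau, by classification seniority date (earlier first): Marchetti, Sorensen, Quinn and Ferreira (Nov 10, 2008) before Vance, Yilmaz and Moreau (May 8, 2014).
Among Marchetti, Sorensen, Quinn and Ferreira, by employee number (lower first): Marchetti (2616) before Sorensen (6935) before Quinn (8042) before Ferreira (8134).
Among Vance, Yilmaz and Moreau, by employee number (lower first): Vance (2655) before Yilmaz (4116) before Moreau (7045).
Order: Eriksen, Marchetti, Sorensen, Quinn, Ferreira, Vance, Yilmaz, Moreau. So position 7.

7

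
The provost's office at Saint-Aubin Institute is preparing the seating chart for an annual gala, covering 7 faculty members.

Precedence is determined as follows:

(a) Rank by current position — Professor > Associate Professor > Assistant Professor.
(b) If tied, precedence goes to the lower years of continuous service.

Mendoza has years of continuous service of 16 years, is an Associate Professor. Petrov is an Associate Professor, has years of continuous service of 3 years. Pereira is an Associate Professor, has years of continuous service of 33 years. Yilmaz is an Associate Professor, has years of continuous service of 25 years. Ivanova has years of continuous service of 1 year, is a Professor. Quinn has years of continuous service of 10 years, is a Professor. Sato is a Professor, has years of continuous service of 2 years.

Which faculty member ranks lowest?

Pereira

By current position: Ivanova, Sato and Quinn (Professor); then Petrov, Mendoza, Yilmaz and Pereira (Associate Professor).
Among Ivanova, Sato and Quinn, by years of continuous service (lower first): Ivanova (1 year) before Sato (2 years) before Quinn (10 years).
Among Petrov, Mendoza, Yilmaz and Pereira, by years of continuous service (lower first): Petrov (3 years) before Mendoza (16 years) before Yilmaz (25 years) before Pereira (33 years).
Order: Ivanova, Sato, Quinn, Petrov, Mendoza, Yilmaz, Pereira.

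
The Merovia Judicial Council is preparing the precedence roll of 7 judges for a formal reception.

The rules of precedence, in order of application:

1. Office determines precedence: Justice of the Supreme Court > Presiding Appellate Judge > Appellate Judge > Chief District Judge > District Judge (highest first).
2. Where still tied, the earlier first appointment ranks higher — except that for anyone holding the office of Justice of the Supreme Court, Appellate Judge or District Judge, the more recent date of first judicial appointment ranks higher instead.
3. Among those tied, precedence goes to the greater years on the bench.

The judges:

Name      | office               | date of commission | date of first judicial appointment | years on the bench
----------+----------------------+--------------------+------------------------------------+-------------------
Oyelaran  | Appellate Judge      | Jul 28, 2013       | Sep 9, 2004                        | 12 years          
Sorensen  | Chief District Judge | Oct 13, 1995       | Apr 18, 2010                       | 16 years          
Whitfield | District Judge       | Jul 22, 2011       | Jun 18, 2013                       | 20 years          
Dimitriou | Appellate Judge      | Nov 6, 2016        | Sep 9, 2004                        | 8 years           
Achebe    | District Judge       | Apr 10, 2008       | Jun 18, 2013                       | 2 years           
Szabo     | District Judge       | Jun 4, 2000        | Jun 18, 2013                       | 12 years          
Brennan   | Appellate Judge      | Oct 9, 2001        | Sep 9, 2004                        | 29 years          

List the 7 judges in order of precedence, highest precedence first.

By office: Brennan, Oyelaran and Dimitriou (Appellate Judge); then Sorensen (Chief District Judge); then Whitfield, Szabo and Achebe (District Judge).
Brennan, Oyelaran and Dimitriou all have date of first judicial appointment Sep 9, 2004, so the next rule applies.
Among Brennan, Oyelaran and Dimitriou, by years on the bench (higher first): Brennan (29 years) before Oyelaran (12 years) before Dimitriou (8 years).
Whitfield, Szabo and Achebe all have date of first judicial appointment Jun 18, 2013, so the next rule applies.
Among Whitfield, Szabo and Achebe, by years on the bench (higher first): Whitfield (20 years) before Szabo (12 years) before Achebe (2 years).
Full order: Brennan, Oyelaran, Dimitriou, Sorensen, Whitfield, Szabo, Achebe.

Brennan, Oyelaran, Dimitriou, Sorensen, Whitfield, Szabo, Achebe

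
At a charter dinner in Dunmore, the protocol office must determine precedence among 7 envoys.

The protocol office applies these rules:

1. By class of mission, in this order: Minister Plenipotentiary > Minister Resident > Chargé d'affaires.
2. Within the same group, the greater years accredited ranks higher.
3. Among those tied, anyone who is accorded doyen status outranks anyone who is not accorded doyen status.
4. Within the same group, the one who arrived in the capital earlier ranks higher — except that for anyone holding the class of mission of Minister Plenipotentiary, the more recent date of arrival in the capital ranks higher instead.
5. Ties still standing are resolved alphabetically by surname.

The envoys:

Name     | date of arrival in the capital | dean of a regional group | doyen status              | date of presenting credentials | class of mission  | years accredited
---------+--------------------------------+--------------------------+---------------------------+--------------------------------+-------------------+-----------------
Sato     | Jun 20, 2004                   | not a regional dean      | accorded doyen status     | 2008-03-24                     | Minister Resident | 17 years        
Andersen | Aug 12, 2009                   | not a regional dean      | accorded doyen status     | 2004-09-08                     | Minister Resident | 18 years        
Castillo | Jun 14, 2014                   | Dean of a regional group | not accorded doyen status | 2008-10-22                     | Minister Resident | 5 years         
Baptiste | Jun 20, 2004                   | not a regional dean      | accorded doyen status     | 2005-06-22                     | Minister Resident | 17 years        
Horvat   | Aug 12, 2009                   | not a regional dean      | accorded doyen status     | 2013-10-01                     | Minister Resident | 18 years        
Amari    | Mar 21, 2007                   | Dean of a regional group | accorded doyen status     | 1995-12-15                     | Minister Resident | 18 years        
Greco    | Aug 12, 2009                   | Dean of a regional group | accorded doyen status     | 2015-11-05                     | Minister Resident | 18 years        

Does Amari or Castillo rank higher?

Amari

By class of mission: Amari, Andersen, Greco, Horvat, Baptiste, Sato and Castillo (Minister Resident).
Among Amari, Andersen, Greco, Horvat, Baptiste, Sato and Castillo, by years accredited (higher first): Amari, Andersen, Greco and Horvat (18 years) before Baptiste and Sato (17 years) before Castillo (5 years).
Amari, Andersen, Greco and Horvat are each accorded doyen status, so the next rule applies.
Among Amari, Andersen, Greco and Horvat, by date of arrival in the capital (earlier first): Amari (Mar 21, 2007) before Andersen, Greco and Horvat (Aug 12, 2009).
Among Andersen, Greco and Horvat, alphabetically by surname: Andersen before Greco before Horvat.
Baptiste and Sato are each accorded doyen status, so the next rule applies.
Baptiste and Sato both have date of arrival in the capital Jun 20, 2004, so the next rule applies.
Among Baptiste and Sato, alphabetically by surname: Baptiste before Sato.
So Amari takes precedence.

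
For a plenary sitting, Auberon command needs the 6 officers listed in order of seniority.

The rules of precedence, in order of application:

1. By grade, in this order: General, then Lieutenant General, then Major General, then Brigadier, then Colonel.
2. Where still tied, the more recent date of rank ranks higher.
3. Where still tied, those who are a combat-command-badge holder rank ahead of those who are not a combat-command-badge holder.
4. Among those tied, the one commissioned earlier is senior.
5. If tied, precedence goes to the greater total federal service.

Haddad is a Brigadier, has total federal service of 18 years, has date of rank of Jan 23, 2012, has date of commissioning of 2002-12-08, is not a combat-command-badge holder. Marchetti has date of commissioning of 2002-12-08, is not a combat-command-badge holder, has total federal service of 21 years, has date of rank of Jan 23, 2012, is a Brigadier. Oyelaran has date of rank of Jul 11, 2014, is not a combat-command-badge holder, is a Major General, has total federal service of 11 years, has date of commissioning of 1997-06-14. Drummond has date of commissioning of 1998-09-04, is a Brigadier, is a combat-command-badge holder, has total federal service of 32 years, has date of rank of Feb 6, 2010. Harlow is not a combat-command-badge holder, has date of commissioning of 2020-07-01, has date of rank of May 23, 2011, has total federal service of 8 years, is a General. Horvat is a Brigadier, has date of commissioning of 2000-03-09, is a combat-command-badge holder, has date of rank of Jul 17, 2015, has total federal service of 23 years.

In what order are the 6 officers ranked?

Harlow, Oyelaran, Horvat, Marchetti, Haddad, Drummond

By grade: Harlow (General); then Oyelaran (Major General); then Horvat, Marchetti, Haddad and Drummond (Brigadier).
Among Horvat, Marchetti, Haddad and Drummond, by date of rank (later first): Horvat (Jul 17, 2015) before Marchetti and Haddad (Jan 23, 2012) before Drummond (Feb 6, 2010).
Marchetti and Haddad are each not a combat-command-badge holder, so the next rule applies.
Marchetti and Haddad both have date of commissioning 2002-12-08, so the next rule applies.
Among Marchetti and Haddad, by total federal service (higher first): Marchetti (21 years) before Haddad (18 years).
Full order: Harlow, Oyelaran, Horvat, Marchetti, Haddad, Drummond.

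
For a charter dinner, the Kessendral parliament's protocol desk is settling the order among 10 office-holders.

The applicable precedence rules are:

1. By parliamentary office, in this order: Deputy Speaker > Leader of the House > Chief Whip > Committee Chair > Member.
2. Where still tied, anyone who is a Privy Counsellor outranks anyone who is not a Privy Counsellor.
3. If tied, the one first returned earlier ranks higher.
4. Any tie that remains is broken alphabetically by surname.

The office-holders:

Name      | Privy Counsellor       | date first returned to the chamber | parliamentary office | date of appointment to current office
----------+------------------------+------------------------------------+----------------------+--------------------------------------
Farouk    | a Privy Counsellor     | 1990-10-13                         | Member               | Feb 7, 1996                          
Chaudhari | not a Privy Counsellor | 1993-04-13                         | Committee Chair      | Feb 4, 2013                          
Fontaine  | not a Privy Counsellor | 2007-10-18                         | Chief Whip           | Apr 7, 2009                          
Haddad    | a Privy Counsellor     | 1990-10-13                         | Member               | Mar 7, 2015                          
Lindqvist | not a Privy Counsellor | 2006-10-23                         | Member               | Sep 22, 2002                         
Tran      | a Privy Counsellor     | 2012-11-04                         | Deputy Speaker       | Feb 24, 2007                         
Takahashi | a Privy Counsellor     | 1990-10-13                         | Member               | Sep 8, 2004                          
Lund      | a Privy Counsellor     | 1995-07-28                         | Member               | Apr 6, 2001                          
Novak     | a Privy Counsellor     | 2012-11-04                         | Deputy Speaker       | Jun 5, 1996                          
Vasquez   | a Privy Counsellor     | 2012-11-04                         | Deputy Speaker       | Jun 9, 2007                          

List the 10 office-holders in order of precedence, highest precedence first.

Novak, Tran, Vasquez, Fontaine, Chaudhari, Farouk, Haddad, Takahashi, Lund, Lindqvist

By parliamentary office: Novak, Tran and Vasquez (Deputy Speaker); then Fontaine (Chief Whip); then Chaudhari (Committee Chair); then Farouk, Haddad, Takahashi, Lund and Lindqvist (Member).
Novak, Tran and Vasquez are each a Privy Counsellor, so the next rule applies.
Novak, Tran and Vasquez all have date first returned to the chamber 2012-11-04, so the next rule applies.
Among Novak, Tran and Vasquez, alphabetically by surname: Novak before Tran before Vasquez.
Among Farouk, Haddad, Takahashi, Lund and Lindqvist, a Privy Counsellor before not a Privy Counsellor: Farouk, Haddad, Takahashi and Lund (a Privy Counsellor) before Lindqvist (not a Privy Counsellor).
Among Farouk, Haddad, Takahashi and Lund, by date first returned to the chamber (earlier first): Farouk, Haddad and Takahashi (1990-10-13) before Lund (1995-07-28).
Among Farouk, Haddad and Takahashi, alphabetically by surname: Farouk before Haddad before Takahashi.
Full order: Novak, Tran, Vasquez, Fontaine, Chaudhari, Farouk, Haddad, Takahashi, Lund, Lindqvist.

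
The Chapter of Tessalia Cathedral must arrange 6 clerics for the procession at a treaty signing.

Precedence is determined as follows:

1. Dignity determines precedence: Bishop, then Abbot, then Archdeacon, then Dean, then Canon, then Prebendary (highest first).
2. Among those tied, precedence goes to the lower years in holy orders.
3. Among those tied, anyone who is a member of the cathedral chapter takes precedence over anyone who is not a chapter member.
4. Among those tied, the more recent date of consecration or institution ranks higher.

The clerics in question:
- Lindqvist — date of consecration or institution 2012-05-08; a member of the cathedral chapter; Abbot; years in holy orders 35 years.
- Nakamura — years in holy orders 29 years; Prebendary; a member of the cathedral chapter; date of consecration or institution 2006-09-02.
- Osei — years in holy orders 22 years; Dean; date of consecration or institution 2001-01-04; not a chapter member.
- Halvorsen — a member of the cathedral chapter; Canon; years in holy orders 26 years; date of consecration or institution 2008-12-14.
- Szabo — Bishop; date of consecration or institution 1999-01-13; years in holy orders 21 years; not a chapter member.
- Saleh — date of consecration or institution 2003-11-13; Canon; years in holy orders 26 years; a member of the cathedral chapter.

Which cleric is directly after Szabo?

Lindqvist

By dignity: Szabo (Bishop); then Lindqvist (Abbot); then Osei (Dean); then Halvorsen and Saleh (Canon); then Nakamura (Prebendary).
Halvorsen and Saleh both have years in holy orders 26 years, so the next rule applies.
Halvorsen and Saleh are each a member of the cathedral chapter, so the next rule applies.
Among Halvorsen and Saleh, by date of consecration or institution (later first): Halvorsen (2008-12-14) before Saleh (2003-11-13).
Order: Szabo, Lindqvist, Osei, Halvorsen, Saleh, Nakamura.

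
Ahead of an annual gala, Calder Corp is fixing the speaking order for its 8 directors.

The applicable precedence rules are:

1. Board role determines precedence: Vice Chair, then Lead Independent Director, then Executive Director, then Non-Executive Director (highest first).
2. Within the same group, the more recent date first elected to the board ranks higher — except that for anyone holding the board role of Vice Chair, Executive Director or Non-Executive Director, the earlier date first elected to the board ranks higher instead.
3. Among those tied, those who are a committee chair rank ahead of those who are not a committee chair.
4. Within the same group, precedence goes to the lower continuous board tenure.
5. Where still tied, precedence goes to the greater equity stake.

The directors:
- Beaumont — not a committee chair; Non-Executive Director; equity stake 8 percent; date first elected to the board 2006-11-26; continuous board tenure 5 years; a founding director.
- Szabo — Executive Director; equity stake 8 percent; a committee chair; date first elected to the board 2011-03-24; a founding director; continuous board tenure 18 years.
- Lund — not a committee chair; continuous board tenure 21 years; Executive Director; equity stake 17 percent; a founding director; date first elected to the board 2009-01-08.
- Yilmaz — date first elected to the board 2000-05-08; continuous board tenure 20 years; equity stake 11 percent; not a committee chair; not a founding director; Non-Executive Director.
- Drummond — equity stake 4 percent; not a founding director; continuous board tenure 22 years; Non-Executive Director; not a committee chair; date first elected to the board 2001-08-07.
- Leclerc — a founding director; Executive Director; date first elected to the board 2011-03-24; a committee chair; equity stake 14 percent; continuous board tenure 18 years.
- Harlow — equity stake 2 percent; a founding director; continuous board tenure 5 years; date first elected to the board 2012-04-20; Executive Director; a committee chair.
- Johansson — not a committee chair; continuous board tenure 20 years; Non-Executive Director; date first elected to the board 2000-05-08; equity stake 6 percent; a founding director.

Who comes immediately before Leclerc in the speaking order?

By board role: Lund, Leclerc, Szabo and Harlow (Executive Director); then Yilmaz, Johansson, Drummond and Beaumont (Non-Executive Director).
Among Lund, Leclerc, Szabo and Harlow, by date first elected to the board (earlier first) (reversed rule for this group): Lund (2009-01-08) before Leclerc and Szabo (2011-03-24) before Harlow (2012-04-20).
Leclerc and Szabo are each a committee chair, so the next rule applies.
Leclerc and Szabo both have continuous board tenure 18 years, so the next rule applies.
Among Leclerc and Szabo, by equity stake (higher first): Leclerc (14 percent) before Szabo (8 percent).
Among Yilmaz, Johansson, Drummond and Beaumont, by date first elected to the board (earlier first) (reversed rule for this group): Yilmaz and Johansson (2000-05-08) before Drummond (2001-08-07) before Beaumont (2006-11-26).
Yilmaz and Johansson are each not a committee chair, so the next rule applies.
Yilmaz and Johansson both have continuous board tenure 20 years, so the next rule applies.
Among Yilmaz and Johansson, by equity stake (higher first): Yilmaz (11 percent) before Johansson (6 percent).
Order: Lund, Leclerc, Szabo, Harlow, Yilmaz, Johansson, Drummond, Beaumont.

Lund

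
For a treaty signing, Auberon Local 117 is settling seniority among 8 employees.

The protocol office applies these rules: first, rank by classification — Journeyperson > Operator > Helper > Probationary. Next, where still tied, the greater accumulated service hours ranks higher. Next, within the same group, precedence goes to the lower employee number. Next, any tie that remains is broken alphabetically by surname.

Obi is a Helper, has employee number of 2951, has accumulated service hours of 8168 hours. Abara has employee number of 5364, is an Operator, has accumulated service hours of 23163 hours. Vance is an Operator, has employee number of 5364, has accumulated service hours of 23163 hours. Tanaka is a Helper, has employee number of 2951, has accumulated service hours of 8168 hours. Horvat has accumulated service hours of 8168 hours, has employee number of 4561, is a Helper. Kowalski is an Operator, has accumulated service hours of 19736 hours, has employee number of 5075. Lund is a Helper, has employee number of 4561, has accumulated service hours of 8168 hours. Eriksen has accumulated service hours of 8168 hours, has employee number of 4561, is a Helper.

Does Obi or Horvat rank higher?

Obi

By classification: Abara, Vance and Kowalski (Operator); then Obi, Tanaka, Eriksen, Horvat and Lund (Helper).
Among Abara, Vance and Kowalski, by accumulated service hours (higher first): Abara and Vance (23163 hours) before Kowalski (19736 hours).
Abara and Vance both have employee number 5364, so the next rule applies.
Among Abara and Vance, alphabetically by surname: Abara before Vance.
Obi, Tanaka, Eriksen, Horvat and Lund all have accumulated service hours 8168 hours, so the next rule applies.
Among Obi, Tanaka, Eriksen, Horvat and Lund, by employee number (lower first): Obi and Tanaka (2951) before Eriksen, Horvat and Lund (4561).
Among Obi and Tanaka, alphabetically by surname: Obi before Tanaka.
Among Eriksen, Horvat and Lund, alphabetically by surname: Eriksen before Horvat before Lund.
So Obi takes precedence.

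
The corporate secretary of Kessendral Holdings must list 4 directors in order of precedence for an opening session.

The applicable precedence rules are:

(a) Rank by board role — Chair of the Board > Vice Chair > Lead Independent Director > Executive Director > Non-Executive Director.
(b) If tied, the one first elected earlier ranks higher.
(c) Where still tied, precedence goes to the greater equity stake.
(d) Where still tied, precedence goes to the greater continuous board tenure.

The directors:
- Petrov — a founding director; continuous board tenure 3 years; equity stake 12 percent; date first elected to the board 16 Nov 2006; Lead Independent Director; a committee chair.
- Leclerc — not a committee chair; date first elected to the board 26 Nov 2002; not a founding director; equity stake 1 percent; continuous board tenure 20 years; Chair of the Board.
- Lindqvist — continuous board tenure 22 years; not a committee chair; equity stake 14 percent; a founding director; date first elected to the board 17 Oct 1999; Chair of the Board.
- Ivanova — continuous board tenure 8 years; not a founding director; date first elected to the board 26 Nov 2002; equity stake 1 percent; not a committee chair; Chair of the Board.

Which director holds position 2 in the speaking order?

By board role: Lindqvist, Leclerc and Ivanova (Chair of the Board); then Petrov (Lead Independent Director).
Among Lindqvist, Leclerc and Ivanova, by date first elected to the board (earlier first): Lindqvist (17 Oct 1999) before Leclerc and Ivanova (26 Nov 2002).
Leclerc and Ivanova both have equity stake 1 percent, so the next rule applies.
Among Leclerc and Ivanova, by continuous board tenure (higher first): Leclerc (20 years) before Ivanova (8 years).
Order: Lindqvist, Leclerc, Ivanova, Petrov.

Leclerc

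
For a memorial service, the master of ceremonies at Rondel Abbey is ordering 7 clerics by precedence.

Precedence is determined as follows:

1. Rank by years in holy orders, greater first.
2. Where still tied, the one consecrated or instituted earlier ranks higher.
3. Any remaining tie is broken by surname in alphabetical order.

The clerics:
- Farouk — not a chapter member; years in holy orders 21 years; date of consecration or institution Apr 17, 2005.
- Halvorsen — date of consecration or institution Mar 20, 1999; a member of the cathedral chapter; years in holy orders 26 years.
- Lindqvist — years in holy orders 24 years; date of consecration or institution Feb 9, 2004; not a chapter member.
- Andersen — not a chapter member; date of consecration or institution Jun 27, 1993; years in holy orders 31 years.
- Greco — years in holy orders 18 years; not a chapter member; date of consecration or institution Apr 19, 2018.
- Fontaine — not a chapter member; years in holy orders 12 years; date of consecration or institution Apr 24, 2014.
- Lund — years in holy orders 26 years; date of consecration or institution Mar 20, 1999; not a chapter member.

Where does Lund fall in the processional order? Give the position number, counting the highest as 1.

By years in holy orders (higher first): Andersen (31 years); then Halvorsen and Lund (both 26 years); then Lindqvist (24 years); then Farouk (21 years); then Greco (18 years); then Fontaine (12 years).
Halvorsen and Lund both have date of consecration or institution Mar 20, 1999, so the next rule applies.
Among Halvorsen and Lund, alphabetically by surname: Halvorsen before Lund.
Order: Andersen, Halvorsen, Lund, Lindqvist, Farouk, Greco, Fontaine. So position 3.

3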